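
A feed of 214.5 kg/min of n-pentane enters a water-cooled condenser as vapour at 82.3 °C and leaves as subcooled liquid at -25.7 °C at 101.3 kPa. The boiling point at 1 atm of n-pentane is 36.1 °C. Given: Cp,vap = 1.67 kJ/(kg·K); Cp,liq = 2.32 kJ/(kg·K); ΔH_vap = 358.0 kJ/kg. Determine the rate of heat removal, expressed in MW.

vapour 82.3→36.1 °C: -77.154 kJ/kg
condensation at 36.1 °C: -358 kJ/kg
liquid 36.1→-25.7 °C: -143.38 kJ/kg
Δh = -77.154 + -358 + -143.38 = -578.53 kJ/kg
Q = ṁ·Δh = 214.5 kg/min × -578.53 kJ/kg = -124090 kJ/min
|Q| = 2068.2 kW = 2.0682 MW

Q_c = 2.07 MW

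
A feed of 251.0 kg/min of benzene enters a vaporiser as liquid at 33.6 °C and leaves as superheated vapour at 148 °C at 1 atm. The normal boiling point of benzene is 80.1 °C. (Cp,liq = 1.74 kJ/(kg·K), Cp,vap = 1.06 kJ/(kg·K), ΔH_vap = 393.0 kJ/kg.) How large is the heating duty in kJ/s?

Q = 2280 kJ/s

liquid 33.6→80.1 °C: 80.91 kJ/kg
vaporisation at 80.1 °C: 393 kJ/kg
vapour 80.1→148 °C: 71.974 kJ/kg
Δh = 80.91 + 393 + 71.974 = 545.88 kJ/kg
Q = ṁ·Δh = 251.0 kg/min × 545.88 kJ/kg = 137020 kJ/min
|Q| = 2283.6 kW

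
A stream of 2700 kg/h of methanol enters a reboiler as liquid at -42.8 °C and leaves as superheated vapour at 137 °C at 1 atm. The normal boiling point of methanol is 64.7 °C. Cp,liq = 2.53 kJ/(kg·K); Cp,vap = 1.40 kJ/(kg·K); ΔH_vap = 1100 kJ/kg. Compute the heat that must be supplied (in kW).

Q = 1100 kW

liquid -42.8→64.7 °C: 271.97 kJ/kg
vaporisation at 64.7 °C: 1100 kJ/kg
vapour 64.7→137 °C: 101.22 kJ/kg
Δh = 271.97 + 1100 + 101.22 = 1473.2 kJ/kg
Q = ṁ·Δh = 2700 kg/h × 1473.2 kJ/kg = 3.9776e+06 kJ/h
|Q| = 1104.9 kW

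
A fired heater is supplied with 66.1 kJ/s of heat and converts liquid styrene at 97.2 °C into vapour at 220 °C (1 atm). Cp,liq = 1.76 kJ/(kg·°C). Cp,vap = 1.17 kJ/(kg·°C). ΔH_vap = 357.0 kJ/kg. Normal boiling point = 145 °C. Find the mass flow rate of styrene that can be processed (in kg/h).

Δh = 1.76×(145−97.2) + 357.0 + 1.17×(220−145) = 528.88 kJ/kg
Q = 66.1 kJ/s = 66.1 kJ/s = 237960 kJ/h
ṁ = Q/Δh = 237960 / 528.88 = 449.93 kg/h

ṁ = 450 kg/h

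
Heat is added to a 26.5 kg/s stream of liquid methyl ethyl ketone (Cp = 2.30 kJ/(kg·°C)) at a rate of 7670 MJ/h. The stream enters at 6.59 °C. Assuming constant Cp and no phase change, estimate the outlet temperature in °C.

T_out = 41.5 °C

Q = 7670 MJ/h = 2130.6 kJ/s
ΔT = Q/(ṁ·Cp) = 2130.6/(26.5×2.30) = 34.956 K
T_out = 6.59 + 34.956 = 41.546 °C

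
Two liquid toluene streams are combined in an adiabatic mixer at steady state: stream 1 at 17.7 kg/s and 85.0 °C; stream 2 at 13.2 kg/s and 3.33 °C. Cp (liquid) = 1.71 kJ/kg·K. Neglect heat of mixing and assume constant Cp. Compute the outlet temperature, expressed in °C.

T_out = 50.1 °C

Adiabatic, steady state ⇒ Σ ṁᵢCp,ᵢ(T_out − Tᵢ) = 0
Σ ṁᵢCp,ᵢTᵢ = 17.7×1.71×85.0 + 13.2×1.71×3.33 = 2647.9
Σ ṁᵢCp,ᵢ = 17.7×1.71 + 13.2×1.71 = 52.839
T_out = 2647.9 / 52.839 = 50.112 °C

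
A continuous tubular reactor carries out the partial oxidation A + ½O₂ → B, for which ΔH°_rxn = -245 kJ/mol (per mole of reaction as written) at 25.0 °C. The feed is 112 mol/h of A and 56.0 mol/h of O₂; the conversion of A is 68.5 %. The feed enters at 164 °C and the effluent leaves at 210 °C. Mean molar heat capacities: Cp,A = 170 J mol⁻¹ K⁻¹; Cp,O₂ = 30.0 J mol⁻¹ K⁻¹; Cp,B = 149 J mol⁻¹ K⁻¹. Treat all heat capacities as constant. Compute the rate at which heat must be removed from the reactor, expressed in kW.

Q_out = 5.10 kW

Extent of reaction ξ = 0.685 × 112 = 76.72 mol/h
Reaction term: ξ·ΔH°_rxn = 76.72 × -245 = -18796 kJ/h
Sensible, feed 164→25 °C: -2880.1 kJ/h
Outlet flows (mol/h): A 35.28, O₂ 17.64, B 76.72
Sensible, products 25→210 °C: 3322.2 kJ/h
Q = ΔH = -18354 kJ/h = -5.0984 kW
Heat removed = 5.0984 kW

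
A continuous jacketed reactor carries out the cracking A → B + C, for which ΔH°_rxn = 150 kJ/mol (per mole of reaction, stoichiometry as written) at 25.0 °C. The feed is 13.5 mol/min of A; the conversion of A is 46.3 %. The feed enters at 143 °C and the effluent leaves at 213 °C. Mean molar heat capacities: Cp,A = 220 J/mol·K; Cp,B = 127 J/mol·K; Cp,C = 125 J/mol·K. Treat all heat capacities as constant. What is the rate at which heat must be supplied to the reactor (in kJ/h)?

Extent of reaction ξ = 0.463 × 13.5 = 6.2505 mol/min
Reaction term: ξ·ΔH°_rxn = 6.2505 × 150 = 937.58 kJ/min
Sensible, feed 143→25 °C: -350.46 kJ/min
Outlet flows (mol/min): A 7.2495, B 6.2505, C 6.2505
Sensible, products 25→213 °C: 595.96 kJ/min
Q = ΔH = 1183.1 kJ/min = 19.718 kW
Heat supplied = 70985 kJ/h

Q_in = 71000 kJ/h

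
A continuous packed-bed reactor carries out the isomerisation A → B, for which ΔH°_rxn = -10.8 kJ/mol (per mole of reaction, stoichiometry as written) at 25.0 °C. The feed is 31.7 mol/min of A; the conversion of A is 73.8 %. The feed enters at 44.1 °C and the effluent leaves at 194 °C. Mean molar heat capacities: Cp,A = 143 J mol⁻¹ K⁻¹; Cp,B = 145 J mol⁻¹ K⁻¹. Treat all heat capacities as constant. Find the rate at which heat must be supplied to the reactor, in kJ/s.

Q_in = 7.25 kJ/s

Extent of reaction ξ = 0.738 × 31.7 = 23.395 mol/min
Reaction term: ξ·ΔH°_rxn = 23.395 × -10.8 = -252.66 kJ/min
Sensible, feed 44.1→25 °C: -86.582 kJ/min
Outlet flows (mol/min): A 8.3054, B 23.395
Sensible, products 25→194 °C: 774 kJ/min
Q = ΔH = 434.76 kJ/min = 7.246 kW
Heat supplied = 7.246 kJ/s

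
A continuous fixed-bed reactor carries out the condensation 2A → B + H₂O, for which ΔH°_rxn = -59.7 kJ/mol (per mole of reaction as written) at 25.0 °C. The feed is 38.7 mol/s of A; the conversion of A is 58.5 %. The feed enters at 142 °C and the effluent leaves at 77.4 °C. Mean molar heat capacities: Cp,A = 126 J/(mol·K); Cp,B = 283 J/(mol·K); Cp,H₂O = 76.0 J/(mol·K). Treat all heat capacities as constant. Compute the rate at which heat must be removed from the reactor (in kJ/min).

Extent of reaction ξ = 0.585 × 38.7 / 2 = 11.32 mol/s
Reaction term: ξ·ΔH°_rxn = 11.32 × -59.7 = -675.79 kJ/s
Sensible, feed 142→25 °C: -570.52 kJ/s
Outlet flows (mol/s): A 16.061, B 11.32, H₂O 11.32
Sensible, products 25→77.4 °C: 318.98 kJ/s
Q = ΔH = -927.32 kJ/s = -927.32 kW
Heat removed = 55639 kJ/min

Q_out = 55600 kJ/min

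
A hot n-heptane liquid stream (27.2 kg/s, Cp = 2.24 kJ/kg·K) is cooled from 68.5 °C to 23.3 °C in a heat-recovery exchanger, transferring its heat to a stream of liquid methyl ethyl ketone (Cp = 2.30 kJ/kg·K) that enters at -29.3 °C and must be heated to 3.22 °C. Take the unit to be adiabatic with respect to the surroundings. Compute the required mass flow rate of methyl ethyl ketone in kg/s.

ṁ_c = 36.8 kg/s

Heat released by hot stream: Q = 27.2 × 2.24 × (68.5 − 23.3) = 2753.9 kJ/s
Energy balance on cold side (adiabatic exchanger): Q = ṁ_c·Cp_c·(T_c,out − T_c,in)
ṁ_c = 2753.9 / [2.30 × (3.22 − -29.3)] = 36.819 kg/s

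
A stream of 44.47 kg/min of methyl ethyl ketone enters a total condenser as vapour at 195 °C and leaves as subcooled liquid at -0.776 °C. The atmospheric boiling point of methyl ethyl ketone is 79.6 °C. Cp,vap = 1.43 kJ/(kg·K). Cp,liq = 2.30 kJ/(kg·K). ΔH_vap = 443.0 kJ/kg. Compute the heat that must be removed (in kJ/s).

vapour 195→79.6 °C: -165.02 kJ/kg
condensation at 79.6 °C: -443 kJ/kg
liquid 79.6→-0.776 °C: -184.86 kJ/kg
Δh = -165.02 + -443 + -184.86 = -792.89 kJ/kg
Q = ṁ·Δh = 44.47 kg/min × -792.89 kJ/kg = -35260 kJ/min
|Q| = 587.66 kW

Q_c = 588 kJ/s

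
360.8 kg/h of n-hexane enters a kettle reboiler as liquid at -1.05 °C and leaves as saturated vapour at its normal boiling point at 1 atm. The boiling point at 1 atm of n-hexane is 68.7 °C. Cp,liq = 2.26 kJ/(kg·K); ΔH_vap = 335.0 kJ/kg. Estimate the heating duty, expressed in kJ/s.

liquid -1.05→68.7 °C: 157.63 kJ/kg
vaporisation at 68.7 °C: 335 kJ/kg
Δh = 157.63 + 335 = 492.63 kJ/kg
Q = ṁ·Δh = 360.8 kg/h × 492.63 kJ/kg = 177740 kJ/h
|Q| = 49.373 kW

Q = 49.4 kJ/s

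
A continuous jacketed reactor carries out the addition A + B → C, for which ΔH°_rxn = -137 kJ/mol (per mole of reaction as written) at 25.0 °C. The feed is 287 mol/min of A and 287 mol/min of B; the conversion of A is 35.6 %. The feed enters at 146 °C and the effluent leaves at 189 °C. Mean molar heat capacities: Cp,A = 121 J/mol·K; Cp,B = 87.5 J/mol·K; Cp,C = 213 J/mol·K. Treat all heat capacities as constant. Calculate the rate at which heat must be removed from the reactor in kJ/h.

Q_out = 681000 kJ/h

Extent of reaction ξ = 0.356 × 287 = 102.17 mol/min
Reaction term: ξ·ΔH°_rxn = 102.17 × -137 = -13998 kJ/min
Sensible, feed 146→25 °C: -7240.6 kJ/min
Outlet flows (mol/min): A 184.83, B 184.83, C 102.17
Sensible, products 25→189 °C: 9889.1 kJ/min
Q = ΔH = -11349 kJ/min = -189.15 kW
Heat removed = 680940 kJ/h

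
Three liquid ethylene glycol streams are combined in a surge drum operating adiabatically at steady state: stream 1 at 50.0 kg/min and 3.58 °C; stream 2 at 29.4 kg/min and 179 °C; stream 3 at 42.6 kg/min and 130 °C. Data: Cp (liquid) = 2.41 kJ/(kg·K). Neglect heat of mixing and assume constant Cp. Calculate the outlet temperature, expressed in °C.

T_out = 90.0 °C

No heat crosses the boundary, so H_out = H_in.
Σ ṁᵢCp,ᵢTᵢ = 50.0×2.41×3.58 + 29.4×2.41×179 + 42.6×2.41×130 = 26461
Σ ṁᵢCp,ᵢ = 50.0×2.41 + 29.4×2.41 + 42.6×2.41 = 294.02
T_out = 26461 / 294.02 = 89.997 °C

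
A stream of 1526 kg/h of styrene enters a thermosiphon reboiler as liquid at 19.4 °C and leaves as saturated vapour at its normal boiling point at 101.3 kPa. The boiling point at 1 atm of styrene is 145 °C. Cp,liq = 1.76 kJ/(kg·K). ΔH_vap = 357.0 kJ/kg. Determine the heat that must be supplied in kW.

liquid 19.4→145 °C: 221.06 kJ/kg
vaporisation at 145 °C: 357 kJ/kg
Δh = 221.06 + 357 = 578.06 kJ/kg
Q = ṁ·Δh = 1526 kg/h × 578.06 kJ/kg = 882110 kJ/h
|Q| = 245.03 kW

Q = 245 kW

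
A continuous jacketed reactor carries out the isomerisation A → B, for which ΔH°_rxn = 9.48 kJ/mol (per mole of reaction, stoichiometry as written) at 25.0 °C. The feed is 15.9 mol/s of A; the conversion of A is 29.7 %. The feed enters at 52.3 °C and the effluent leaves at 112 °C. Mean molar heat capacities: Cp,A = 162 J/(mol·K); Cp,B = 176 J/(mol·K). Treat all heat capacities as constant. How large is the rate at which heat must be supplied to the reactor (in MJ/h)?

Q_in = 735 MJ/h

Extent of reaction ξ = 0.297 × 15.9 = 4.7223 mol/s
Reaction term: ξ·ΔH°_rxn = 4.7223 × 9.48 = 44.767 kJ/s
Sensible, feed 52.3→25 °C: -70.319 kJ/s
Outlet flows (mol/s): A 11.178, B 4.7223
Sensible, products 25→112 °C: 229.85 kJ/s
Q = ΔH = 204.29 kJ/s = 204.29 kW
Heat supplied = 735.46 MJ/h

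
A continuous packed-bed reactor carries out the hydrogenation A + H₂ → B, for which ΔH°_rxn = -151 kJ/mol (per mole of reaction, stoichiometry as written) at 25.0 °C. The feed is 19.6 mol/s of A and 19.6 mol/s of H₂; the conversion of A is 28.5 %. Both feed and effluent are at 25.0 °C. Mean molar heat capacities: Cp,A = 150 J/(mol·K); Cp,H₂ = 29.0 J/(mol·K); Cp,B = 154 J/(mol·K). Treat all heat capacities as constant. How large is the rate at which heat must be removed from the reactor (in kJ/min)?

Q_out = 50600 kJ/min

Extent of reaction ξ = 0.285 × 19.6 = 5.586 mol/s
Reaction term: ξ·ΔH°_rxn = 5.586 × -151 = -843.49 kJ/s
Q = ΔH = -843.49 kJ/s = -843.49 kW
Heat removed = 50609 kJ/min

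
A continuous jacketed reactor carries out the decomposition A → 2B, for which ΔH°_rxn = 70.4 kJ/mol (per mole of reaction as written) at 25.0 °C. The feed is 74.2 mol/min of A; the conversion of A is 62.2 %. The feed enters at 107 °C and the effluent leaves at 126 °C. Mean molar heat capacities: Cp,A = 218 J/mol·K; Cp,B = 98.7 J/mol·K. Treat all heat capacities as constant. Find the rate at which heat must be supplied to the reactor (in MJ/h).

Q_in = 208 MJ/h

Extent of reaction ξ = 0.622 × 74.2 = 46.152 mol/min
Reaction term: ξ·ΔH°_rxn = 46.152 × 70.4 = 3249.1 kJ/min
Sensible, feed 107→25 °C: -1326.4 kJ/min
Outlet flows (mol/min): A 28.048, B 92.305
Sensible, products 25→126 °C: 1537.7 kJ/min
Q = ΔH = 3460.4 kJ/min = 57.674 kW
Heat supplied = 207.63 MJ/h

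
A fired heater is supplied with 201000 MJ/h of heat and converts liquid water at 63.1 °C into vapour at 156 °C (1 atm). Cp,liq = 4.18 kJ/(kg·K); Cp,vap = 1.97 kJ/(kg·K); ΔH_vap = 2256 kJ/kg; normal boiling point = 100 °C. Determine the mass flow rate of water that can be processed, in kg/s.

Δh = 4.18×(100−63.1) + 2256 + 1.97×(156−100) = 2520.6 kJ/kg
Q = 201000 MJ/h = 55833 kJ/s = 55833 kJ/s
ṁ = Q/Δh = 55833 / 2520.6 = 22.151 kg/s

ṁ = 22.2 kg/s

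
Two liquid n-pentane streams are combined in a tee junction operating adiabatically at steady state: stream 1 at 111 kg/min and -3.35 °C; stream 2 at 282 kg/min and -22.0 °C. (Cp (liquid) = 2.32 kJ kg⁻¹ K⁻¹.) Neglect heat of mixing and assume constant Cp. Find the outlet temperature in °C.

Adiabatic, steady state ⇒ Σ ṁᵢCp,ᵢ(T_out − Tᵢ) = 0
T_out = Σ ṁᵢCp,ᵢTᵢ / Σ ṁᵢCp,ᵢ
      = -15256 / 911.76 = -16.732 °C

T_out = -16.7 °C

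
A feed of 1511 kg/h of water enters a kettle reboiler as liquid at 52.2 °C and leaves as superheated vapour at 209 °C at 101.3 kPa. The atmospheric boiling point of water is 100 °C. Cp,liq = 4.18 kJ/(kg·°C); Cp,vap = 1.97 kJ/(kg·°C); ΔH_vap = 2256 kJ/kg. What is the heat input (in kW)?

Q = 1120 kW

liquid 52.2→100 °C: 199.8 kJ/kg
vaporisation at 100 °C: 2256 kJ/kg
vapour 100→209 °C: 214.73 kJ/kg
Δh = 199.8 + 2256 + 214.73 = 2670.5 kJ/kg
Q = ṁ·Δh = 1511 kg/h × 2670.5 kJ/kg = 4.0352e+06 kJ/h
|Q| = 1120.9 kW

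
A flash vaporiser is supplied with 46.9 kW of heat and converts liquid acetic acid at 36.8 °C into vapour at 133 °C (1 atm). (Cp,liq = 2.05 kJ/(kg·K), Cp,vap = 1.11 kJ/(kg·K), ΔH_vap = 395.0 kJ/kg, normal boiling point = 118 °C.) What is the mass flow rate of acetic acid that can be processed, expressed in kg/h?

Δh = 2.05×(118−36.8) + 395.0 + 1.11×(133−118) = 578.11 kJ/kg
Q = 46.9 kW = 46.9 kJ/s = 168840 kJ/h
ṁ = Q/Δh = 168840 / 578.11 = 292.06 kg/h

ṁ = 292 kg/h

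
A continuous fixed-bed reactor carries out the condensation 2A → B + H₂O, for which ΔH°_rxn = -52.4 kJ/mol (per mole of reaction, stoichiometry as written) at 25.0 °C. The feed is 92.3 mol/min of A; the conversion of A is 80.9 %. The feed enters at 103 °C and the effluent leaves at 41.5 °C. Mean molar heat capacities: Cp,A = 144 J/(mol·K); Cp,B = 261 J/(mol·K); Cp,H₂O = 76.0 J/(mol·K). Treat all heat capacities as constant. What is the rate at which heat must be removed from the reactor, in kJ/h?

Q_out = 165000 kJ/h

Extent of reaction ξ = 0.809 × 92.3 / 2 = 37.335 mol/min
Reaction term: ξ·ΔH°_rxn = 37.335 × -52.4 = -1956.4 kJ/min
Sensible, feed 103→25 °C: -1036.7 kJ/min
Outlet flows (mol/min): A 17.629, B 37.335, H₂O 37.335
Sensible, products 25→41.5 °C: 249.49 kJ/min
Q = ΔH = -2743.6 kJ/min = -45.727 kW
Heat removed = 164620 kJ/h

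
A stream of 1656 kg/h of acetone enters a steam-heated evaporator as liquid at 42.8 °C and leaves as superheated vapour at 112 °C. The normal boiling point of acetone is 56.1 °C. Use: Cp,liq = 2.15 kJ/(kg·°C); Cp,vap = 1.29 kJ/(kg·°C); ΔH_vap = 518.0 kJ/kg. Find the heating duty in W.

liquid 42.8→56.1 °C: 28.595 kJ/kg
vaporisation at 56.1 °C: 518 kJ/kg
vapour 56.1→112 °C: 72.111 kJ/kg
Δh = 28.595 + 518 + 72.111 = 618.71 kJ/kg
Q = ṁ·Δh = 1656 kg/h × 618.71 kJ/kg = 1.0246e+06 kJ/h
|Q| = 284.6 kW = 284600 W

Q = 285000 W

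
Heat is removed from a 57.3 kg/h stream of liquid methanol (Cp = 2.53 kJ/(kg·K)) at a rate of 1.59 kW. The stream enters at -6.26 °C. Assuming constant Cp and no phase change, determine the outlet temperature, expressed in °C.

T_out = -45.7 °C

Q = 1.59 kW = 5724 kJ/h
ΔT = Q/(ṁ·Cp) = 5724/(57.3×2.53) = 39.484 K
T_out = -6.26 − 39.484 = -45.744 °C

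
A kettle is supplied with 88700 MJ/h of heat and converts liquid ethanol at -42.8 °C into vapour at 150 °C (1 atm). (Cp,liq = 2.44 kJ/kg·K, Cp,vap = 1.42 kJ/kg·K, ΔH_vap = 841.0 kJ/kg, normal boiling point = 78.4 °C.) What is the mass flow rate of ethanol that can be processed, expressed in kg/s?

Δh = 2.44×(78.4−-42.8) + 841.0 + 1.42×(150−78.4) = 1238.4 kJ/kg
Q = 88700 MJ/h = 24639 kJ/s = 24639 kJ/s
ṁ = Q/Δh = 24639 / 1238.4 = 19.896 kg/s

ṁ = 19.9 kg/s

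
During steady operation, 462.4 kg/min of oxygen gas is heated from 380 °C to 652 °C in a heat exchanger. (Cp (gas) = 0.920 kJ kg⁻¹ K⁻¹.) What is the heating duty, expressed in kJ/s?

Q = 1930 kJ/s

Q = ṁ·Cp·ΔT = 462.4 × 0.920 × (652 − 380) = 115710 kJ/min
Converting: 115710 / 60 s = 1928.5 kW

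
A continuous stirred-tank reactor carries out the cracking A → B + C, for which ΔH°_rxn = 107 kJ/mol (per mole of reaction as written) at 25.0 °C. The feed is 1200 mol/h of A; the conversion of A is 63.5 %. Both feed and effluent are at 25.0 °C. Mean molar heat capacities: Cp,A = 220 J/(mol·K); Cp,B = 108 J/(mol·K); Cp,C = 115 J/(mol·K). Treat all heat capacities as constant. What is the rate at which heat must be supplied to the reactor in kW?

Q_in = 22.6 kW

Extent of reaction ξ = 0.635 × 1200 = 762 mol/h
Reaction term: ξ·ΔH°_rxn = 762 × 107 = 81534 kJ/h
Q = ΔH = 81534 kJ/h = 22.648 kW
Heat supplied = 22.648 kW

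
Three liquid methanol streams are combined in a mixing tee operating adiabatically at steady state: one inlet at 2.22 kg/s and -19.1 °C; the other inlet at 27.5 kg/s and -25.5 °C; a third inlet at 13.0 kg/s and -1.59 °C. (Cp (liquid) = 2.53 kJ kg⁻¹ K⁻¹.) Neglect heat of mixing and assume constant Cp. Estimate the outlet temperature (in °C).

T_out = -17.9 °C

No heat crosses the boundary, so H_out = H_in.
Σ ṁᵢCp,ᵢTᵢ = 2.22×2.53×-19.1 + 27.5×2.53×-25.5 + 13.0×2.53×-1.59 = -1933.7
Σ ṁᵢCp,ᵢ = 2.22×2.53 + 27.5×2.53 + 13.0×2.53 = 108.08
T_out = -1933.7 / 108.08 = -17.891 °C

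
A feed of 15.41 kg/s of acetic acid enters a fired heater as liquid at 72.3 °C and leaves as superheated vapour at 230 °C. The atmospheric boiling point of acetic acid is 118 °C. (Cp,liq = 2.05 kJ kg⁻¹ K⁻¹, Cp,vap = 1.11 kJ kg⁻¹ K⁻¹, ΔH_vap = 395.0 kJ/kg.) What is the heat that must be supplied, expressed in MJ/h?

liquid 72.3→118 °C: 93.685 kJ/kg
vaporisation at 118 °C: 395 kJ/kg
vapour 118→230 °C: 124.32 kJ/kg
Δh = 93.685 + 395 + 124.32 = 613 kJ/kg
Q = ṁ·Δh = 15.41 kg/s × 613 kJ/kg = 9446.4 kJ/s
|Q| = 9446.4 kW = 34007 MJ/h

Q = 34000 MJ/h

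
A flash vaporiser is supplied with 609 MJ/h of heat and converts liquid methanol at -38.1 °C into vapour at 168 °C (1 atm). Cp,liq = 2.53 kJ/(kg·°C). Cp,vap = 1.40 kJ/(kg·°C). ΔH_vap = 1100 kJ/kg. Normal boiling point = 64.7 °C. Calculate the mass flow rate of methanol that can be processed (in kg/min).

ṁ = 6.75 kg/min

Δh = 2.53×(64.7−-38.1) + 1100 + 1.40×(168−64.7) = 1504.7 kJ/kg
Q = 609 MJ/h = 169.17 kJ/s = 10150 kJ/min
ṁ = Q/Δh = 10150 / 1504.7 = 6.7455 kg/min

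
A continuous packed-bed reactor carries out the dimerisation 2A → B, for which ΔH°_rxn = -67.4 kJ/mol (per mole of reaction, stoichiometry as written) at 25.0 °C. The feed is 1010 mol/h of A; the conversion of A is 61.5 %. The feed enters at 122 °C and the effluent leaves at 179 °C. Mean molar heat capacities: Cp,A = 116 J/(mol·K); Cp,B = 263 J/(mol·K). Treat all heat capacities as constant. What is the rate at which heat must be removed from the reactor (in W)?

Q_out = 3550 W

Extent of reaction ξ = 0.615 × 1010 / 2 = 310.57 mol/h
Reaction term: ξ·ΔH°_rxn = 310.57 × -67.4 = -20933 kJ/h
Sensible, feed 122→25 °C: -11365 kJ/h
Outlet flows (mol/h): A 388.85, B 310.57
Sensible, products 25→179 °C: 19525 kJ/h
Q = ΔH = -12772 kJ/h = -3.5478 kW
Heat removed = 3547.8 W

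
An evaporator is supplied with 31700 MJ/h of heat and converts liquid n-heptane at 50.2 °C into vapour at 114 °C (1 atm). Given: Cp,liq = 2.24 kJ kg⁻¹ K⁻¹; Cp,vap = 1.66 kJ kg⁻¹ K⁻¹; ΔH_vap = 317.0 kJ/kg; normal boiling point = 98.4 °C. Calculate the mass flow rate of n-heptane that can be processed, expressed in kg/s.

ṁ = 19.5 kg/s

Δh = 2.24×(98.4−50.2) + 317.0 + 1.66×(114−98.4) = 450.86 kJ/kg
Q = 31700 MJ/h = 8805.6 kJ/s = 8805.6 kJ/s
ṁ = Q/Δh = 8805.6 / 450.86 = 19.53 kg/s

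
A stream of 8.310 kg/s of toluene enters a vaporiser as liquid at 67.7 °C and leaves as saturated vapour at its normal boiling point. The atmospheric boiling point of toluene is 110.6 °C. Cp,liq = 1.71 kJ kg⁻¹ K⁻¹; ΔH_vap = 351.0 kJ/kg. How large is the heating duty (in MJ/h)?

liquid 67.7→110.6 °C: 73.359 kJ/kg
vaporisation at 110.6 °C: 351 kJ/kg
Δh = 73.359 + 351 = 424.36 kJ/kg
Q = ṁ·Δh = 8.310 kg/s × 424.36 kJ/kg = 3526.4 kJ/s
|Q| = 3526.4 kW = 12695 MJ/h

Q = 12700 MJ/h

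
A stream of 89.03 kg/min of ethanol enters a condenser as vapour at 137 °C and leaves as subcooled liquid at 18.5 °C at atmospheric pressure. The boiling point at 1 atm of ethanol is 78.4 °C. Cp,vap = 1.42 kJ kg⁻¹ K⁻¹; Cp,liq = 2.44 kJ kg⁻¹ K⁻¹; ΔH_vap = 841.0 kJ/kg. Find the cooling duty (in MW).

Q_c = 1.59 MW

vapour 137→78.4 °C: -83.212 kJ/kg
condensation at 78.4 °C: -841 kJ/kg
liquid 78.4→18.5 °C: -146.16 kJ/kg
Δh = -83.212 + -841 + -146.16 = -1070.4 kJ/kg
Q = ṁ·Δh = 89.03 kg/min × -1070.4 kJ/kg = -95295 kJ/min
|Q| = 1588.2 kW = 1.5882 MW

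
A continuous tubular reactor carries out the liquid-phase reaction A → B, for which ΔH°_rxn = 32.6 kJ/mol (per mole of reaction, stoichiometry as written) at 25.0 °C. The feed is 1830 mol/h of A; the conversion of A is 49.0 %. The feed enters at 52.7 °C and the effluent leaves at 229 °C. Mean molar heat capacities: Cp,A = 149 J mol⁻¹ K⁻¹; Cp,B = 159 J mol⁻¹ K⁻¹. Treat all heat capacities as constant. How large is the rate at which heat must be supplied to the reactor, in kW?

Extent of reaction ξ = 0.490 × 1830 = 896.7 mol/h
Reaction term: ξ·ΔH°_rxn = 896.7 × 32.6 = 29232 kJ/h
Sensible, feed 52.7→25 °C: -7553 kJ/h
Outlet flows (mol/h): A 933.3, B 896.7
Sensible, products 25→229 °C: 57454 kJ/h
Q = ΔH = 79133 kJ/h = 21.982 kW
Heat supplied = 21.982 kW

Q_in = 22.0 kW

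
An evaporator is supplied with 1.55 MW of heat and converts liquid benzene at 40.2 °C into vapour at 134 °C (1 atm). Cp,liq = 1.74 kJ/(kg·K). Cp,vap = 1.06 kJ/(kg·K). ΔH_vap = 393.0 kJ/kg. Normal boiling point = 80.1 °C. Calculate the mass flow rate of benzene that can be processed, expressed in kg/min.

ṁ = 179 kg/min

Δh = 1.74×(80.1−40.2) + 393.0 + 1.06×(134−80.1) = 519.56 kJ/kg
Q = 1.55 MW = 1550 kJ/s = 93000 kJ/min
ṁ = Q/Δh = 93000 / 519.56 = 179 kg/min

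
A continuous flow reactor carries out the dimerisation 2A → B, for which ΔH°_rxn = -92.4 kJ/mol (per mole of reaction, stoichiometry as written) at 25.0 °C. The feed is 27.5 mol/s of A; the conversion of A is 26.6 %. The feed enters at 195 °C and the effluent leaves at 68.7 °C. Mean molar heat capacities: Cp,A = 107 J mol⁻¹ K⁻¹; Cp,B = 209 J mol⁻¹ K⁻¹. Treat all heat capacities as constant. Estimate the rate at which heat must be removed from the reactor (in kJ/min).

Extent of reaction ξ = 0.266 × 27.5 / 2 = 3.6575 mol/s
Reaction term: ξ·ΔH°_rxn = 3.6575 × -92.4 = -337.95 kJ/s
Sensible, feed 195→25 °C: -500.23 kJ/s
Outlet flows (mol/s): A 20.185, B 3.6575
Sensible, products 25→68.7 °C: 127.79 kJ/s
Q = ΔH = -710.39 kJ/s = -710.39 kW
Heat removed = 42623 kJ/min

Q_out = 42600 kJ/min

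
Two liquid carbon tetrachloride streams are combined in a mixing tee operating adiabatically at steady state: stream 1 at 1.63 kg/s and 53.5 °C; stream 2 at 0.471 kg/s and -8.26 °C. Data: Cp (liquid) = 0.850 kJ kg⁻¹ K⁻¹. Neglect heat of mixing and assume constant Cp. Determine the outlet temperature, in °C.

No heat crosses the boundary, so H_out = H_in.
Σ ṁᵢCp,ᵢTᵢ = 1.63×0.850×53.5 + 0.471×0.850×-8.26 = 70.817
Σ ṁᵢCp,ᵢ = 1.63×0.850 + 0.471×0.850 = 1.7858
T_out = 70.817 / 1.7858 = 39.655 °C

T_out = 39.7 °C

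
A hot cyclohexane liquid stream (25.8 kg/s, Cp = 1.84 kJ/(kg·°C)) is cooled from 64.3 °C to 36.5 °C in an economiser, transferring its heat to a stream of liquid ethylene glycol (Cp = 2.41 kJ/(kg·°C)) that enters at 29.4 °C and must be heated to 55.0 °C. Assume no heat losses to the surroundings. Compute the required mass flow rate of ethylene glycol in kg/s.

ṁ_c = 21.4 kg/s

Heat released by hot stream: Q = 25.8 × 1.84 × (64.3 − 36.5) = 1319.7 kJ/s
Energy balance on cold side (adiabatic exchanger): Q = ṁ_c·Cp_c·(T_c,out − T_c,in)
ṁ_c = 1319.7 / [2.41 × (55.0 − 29.4)] = 21.391 kg/s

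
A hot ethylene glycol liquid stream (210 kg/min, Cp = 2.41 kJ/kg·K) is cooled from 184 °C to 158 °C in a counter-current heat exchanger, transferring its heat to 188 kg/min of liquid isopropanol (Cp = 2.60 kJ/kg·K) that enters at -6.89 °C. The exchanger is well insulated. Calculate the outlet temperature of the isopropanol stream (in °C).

Heat released by hot stream: Q = 210 × 2.41 × (184 − 158) = 13159 kJ/min
Energy balance on cold side (adiabatic exchanger): Q = ṁ_c·Cp_c·(T_c,out − T_c,in)
T_c,out = -6.89 + 13159/(188 × 2.60) = 20.03 °C

T_c,out = 20.0 °C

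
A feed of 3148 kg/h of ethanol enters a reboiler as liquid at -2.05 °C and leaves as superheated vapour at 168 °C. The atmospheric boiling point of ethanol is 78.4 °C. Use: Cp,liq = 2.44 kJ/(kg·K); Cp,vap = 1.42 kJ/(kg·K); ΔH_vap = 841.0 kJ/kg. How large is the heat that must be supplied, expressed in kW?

liquid -2.05→78.4 °C: 196.3 kJ/kg
vaporisation at 78.4 °C: 841 kJ/kg
vapour 78.4→168 °C: 127.23 kJ/kg
Δh = 196.3 + 841 + 127.23 = 1164.5 kJ/kg
Q = ṁ·Δh = 3148 kg/h × 1164.5 kJ/kg = 3.6659e+06 kJ/h
|Q| = 1018.3 kW

Q = 1020 kW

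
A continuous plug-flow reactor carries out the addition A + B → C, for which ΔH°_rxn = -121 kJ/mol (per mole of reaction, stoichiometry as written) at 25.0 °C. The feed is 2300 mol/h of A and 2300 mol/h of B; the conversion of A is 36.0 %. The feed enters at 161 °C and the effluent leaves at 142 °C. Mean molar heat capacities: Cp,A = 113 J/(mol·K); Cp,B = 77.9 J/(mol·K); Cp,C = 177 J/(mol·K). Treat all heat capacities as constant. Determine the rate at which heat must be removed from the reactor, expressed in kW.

Q_out = 30.5 kW

Extent of reaction ξ = 0.360 × 2300 = 828 mol/h
Reaction term: ξ·ΔH°_rxn = 828 × -121 = -100190 kJ/h
Sensible, feed 161→25 °C: -59714 kJ/h
Outlet flows (mol/h): A 1472, B 1472, C 828
Sensible, products 25→142 °C: 50025 kJ/h
Q = ΔH = -109880 kJ/h = -30.521 kW
Heat removed = 30.521 kW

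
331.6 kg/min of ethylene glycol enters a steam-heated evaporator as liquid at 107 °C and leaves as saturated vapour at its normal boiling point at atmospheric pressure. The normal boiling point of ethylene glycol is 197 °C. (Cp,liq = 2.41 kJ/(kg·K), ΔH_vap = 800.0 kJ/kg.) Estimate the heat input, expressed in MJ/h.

Q = 20200 MJ/h

liquid 107→197 °C: 216.9 kJ/kg
vaporisation at 197 °C: 800 kJ/kg
Δh = 216.9 + 800 = 1016.9 kJ/kg
Q = ṁ·Δh = 331.6 kg/min × 1016.9 kJ/kg = 337200 kJ/min
|Q| = 5620.1 kW = 20232 MJ/h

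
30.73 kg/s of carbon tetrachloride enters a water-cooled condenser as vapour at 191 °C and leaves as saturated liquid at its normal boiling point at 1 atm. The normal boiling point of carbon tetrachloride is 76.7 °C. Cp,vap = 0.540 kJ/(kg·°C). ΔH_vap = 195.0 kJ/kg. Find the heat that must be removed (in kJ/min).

Q_c = 473000 kJ/min

vapour 191→76.7 °C: -61.722 kJ/kg
condensation at 76.7 °C: -195 kJ/kg
Δh = -61.722 + -195 = -256.72 kJ/kg
Q = ṁ·Δh = 30.73 kg/s × -256.72 kJ/kg = -7889.1 kJ/s
|Q| = 7889.1 kW = 473340 kJ/min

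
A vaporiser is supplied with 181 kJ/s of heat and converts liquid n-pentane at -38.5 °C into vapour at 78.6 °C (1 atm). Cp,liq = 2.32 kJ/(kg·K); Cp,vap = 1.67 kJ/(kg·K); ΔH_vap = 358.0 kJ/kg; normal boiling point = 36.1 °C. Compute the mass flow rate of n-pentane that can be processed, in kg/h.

Δh = 2.32×(36.1−-38.5) + 358.0 + 1.67×(78.6−36.1) = 602.05 kJ/kg
Q = 181 kJ/s = 181 kJ/s = 651600 kJ/h
ṁ = Q/Δh = 651600 / 602.05 = 1082.3 kg/h

ṁ = 1080 kg/h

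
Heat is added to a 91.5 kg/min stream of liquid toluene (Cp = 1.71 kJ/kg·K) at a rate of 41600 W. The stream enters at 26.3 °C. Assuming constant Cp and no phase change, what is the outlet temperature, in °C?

Q = 41600 W = 2496 kJ/min
ΔT = Q/(ṁ·Cp) = 2496/(91.5×1.71) = 15.952 K
T_out = 26.3 + 15.952 = 42.252 °C

T_out = 42.3 °C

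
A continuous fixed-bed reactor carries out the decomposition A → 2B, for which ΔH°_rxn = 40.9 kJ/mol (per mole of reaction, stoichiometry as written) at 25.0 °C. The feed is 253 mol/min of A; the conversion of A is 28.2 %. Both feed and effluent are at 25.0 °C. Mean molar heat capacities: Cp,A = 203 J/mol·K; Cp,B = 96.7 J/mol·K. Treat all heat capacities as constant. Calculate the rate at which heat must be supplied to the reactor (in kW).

Extent of reaction ξ = 0.282 × 253 = 71.346 mol/min
Reaction term: ξ·ΔH°_rxn = 71.346 × 40.9 = 2918.1 kJ/min
Q = ΔH = 2918.1 kJ/min = 48.634 kW
Heat supplied = 48.634 kW

Q_in = 48.6 kW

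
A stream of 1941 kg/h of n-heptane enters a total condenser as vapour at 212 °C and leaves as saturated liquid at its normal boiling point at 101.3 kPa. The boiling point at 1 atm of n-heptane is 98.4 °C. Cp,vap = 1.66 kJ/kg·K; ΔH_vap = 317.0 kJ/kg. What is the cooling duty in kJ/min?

vapour 212→98.4 °C: -188.58 kJ/kg
condensation at 98.4 °C: -317 kJ/kg
Δh = -188.58 + -317 = -505.58 kJ/kg
Q = ṁ·Δh = 1941 kg/h × -505.58 kJ/kg = -981320 kJ/h
|Q| = 272.59 kW = 16355 kJ/min

Q_c = 16400 kJ/min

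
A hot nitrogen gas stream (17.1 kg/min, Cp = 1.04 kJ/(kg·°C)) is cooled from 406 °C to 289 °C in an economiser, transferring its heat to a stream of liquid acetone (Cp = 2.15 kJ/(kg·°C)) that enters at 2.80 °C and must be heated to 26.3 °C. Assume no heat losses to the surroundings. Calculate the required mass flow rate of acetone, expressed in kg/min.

ṁ_c = 41.2 kg/min

Heat released by hot stream: Q = 17.1 × 1.04 × (406 − 289) = 2080.7 kJ/min
Energy balance on cold side (adiabatic exchanger): Q = ṁ_c·Cp_c·(T_c,out − T_c,in)
ṁ_c = 2080.7 / [2.15 × (26.3 − 2.80)] = 41.182 kg/min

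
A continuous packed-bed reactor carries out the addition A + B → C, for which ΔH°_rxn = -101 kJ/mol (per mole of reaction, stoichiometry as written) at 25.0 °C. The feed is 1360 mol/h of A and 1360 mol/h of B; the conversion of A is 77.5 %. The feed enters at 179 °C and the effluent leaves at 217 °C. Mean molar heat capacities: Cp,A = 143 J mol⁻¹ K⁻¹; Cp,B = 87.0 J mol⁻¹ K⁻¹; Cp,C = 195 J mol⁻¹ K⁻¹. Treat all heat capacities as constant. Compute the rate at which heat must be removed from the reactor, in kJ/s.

Q_out = 28.2 kJ/s

Extent of reaction ξ = 0.775 × 1360 = 1054 mol/h
Reaction term: ξ·ΔH°_rxn = 1054 × -101 = -106450 kJ/h
Sensible, feed 179→25 °C: -48171 kJ/h
Outlet flows (mol/h): A 306, B 306, C 1054
Sensible, products 25→217 °C: 52975 kJ/h
Q = ΔH = -101650 kJ/h = -28.236 kW
Heat removed = 28.236 kJ/s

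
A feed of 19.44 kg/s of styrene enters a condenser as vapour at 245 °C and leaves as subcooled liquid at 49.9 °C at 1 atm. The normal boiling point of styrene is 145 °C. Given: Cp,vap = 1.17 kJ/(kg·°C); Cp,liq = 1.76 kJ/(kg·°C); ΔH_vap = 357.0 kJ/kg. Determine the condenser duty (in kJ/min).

Q_c = 748000 kJ/min

vapour 245→145 °C: -117 kJ/kg
condensation at 145 °C: -357 kJ/kg
liquid 145→49.9 °C: -167.38 kJ/kg
Δh = -117 + -357 + -167.38 = -641.38 kJ/kg
Q = ṁ·Δh = 19.44 kg/s × -641.38 kJ/kg = -12468 kJ/s
|Q| = 12468 kW = 748100 kJ/min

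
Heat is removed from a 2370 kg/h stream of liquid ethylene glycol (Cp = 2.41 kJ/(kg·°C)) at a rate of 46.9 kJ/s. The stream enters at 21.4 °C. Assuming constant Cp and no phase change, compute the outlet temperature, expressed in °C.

Q = 46.9 kJ/s = 168840 kJ/h
ΔT = Q/(ṁ·Cp) = 168840/(2370×2.41) = 29.56 K
T_out = 21.4 − 29.56 = -8.1604 °C

T_out = -8.16 °C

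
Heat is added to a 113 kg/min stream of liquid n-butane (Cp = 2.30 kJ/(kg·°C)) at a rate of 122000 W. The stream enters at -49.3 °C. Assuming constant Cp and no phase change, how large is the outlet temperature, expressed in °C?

T_out = -21.1 °C

Q = 122000 W = 7320 kJ/min
ΔT = Q/(ṁ·Cp) = 7320/(113×2.30) = 28.165 K
T_out = -49.3 + 28.165 = -21.135 °C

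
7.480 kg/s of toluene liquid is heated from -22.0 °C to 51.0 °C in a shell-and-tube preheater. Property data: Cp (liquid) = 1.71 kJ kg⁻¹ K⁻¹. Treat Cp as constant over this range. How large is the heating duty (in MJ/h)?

Q = ṁ·Cp·ΔT = 7.480 × 1.71 × (51.0 − -22.0) = 933.73 kJ/s
Heating duty = 3361.4 MJ/h

Q = 3360 MJ/h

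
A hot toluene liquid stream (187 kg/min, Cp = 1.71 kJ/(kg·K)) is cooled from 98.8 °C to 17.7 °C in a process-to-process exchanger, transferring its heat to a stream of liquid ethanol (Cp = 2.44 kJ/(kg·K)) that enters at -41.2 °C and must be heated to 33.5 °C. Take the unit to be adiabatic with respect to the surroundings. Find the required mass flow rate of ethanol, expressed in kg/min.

ṁ_c = 142 kg/min

Heat released by hot stream: Q = 187 × 1.71 × (98.8 − 17.7) = 25933 kJ/min
Energy balance on cold side (adiabatic exchanger): Q = ṁ_c·Cp_c·(T_c,out − T_c,in)
ṁ_c = 25933 / [2.44 × (33.5 − -41.2)] = 142.28 kg/min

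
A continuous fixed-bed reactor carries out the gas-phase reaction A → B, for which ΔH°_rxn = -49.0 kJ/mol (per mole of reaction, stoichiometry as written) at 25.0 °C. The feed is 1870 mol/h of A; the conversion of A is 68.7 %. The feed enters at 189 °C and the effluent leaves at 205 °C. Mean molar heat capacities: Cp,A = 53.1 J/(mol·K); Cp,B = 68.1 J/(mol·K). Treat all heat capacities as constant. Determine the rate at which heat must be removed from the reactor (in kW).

Q_out = 16.1 kW

Extent of reaction ξ = 0.687 × 1870 = 1284.7 mol/h
Reaction term: ξ·ΔH°_rxn = 1284.7 × -49.0 = -62950 kJ/h
Sensible, feed 189→25 °C: -16285 kJ/h
Outlet flows (mol/h): A 585.31, B 1284.7
Sensible, products 25→205 °C: 21342 kJ/h
Q = ΔH = -57892 kJ/h = -16.081 kW
Heat removed = 16.081 kW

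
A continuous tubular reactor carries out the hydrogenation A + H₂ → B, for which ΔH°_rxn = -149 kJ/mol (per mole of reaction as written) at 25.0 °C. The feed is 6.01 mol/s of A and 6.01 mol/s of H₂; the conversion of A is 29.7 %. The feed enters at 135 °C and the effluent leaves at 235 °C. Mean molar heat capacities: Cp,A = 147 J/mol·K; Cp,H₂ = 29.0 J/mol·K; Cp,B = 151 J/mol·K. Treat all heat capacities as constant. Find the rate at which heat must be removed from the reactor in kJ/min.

Extent of reaction ξ = 0.297 × 6.01 = 1.785 mol/s
Reaction term: ξ·ΔH°_rxn = 1.785 × -149 = -265.96 kJ/s
Sensible, feed 135→25 °C: -116.35 kJ/s
Outlet flows (mol/s): A 4.225, H₂ 4.225, B 1.785
Sensible, products 25→235 °C: 212.76 kJ/s
Q = ΔH = -169.56 kJ/s = -169.56 kW
Heat removed = 10173 kJ/min

Q_out = 10200 kJ/min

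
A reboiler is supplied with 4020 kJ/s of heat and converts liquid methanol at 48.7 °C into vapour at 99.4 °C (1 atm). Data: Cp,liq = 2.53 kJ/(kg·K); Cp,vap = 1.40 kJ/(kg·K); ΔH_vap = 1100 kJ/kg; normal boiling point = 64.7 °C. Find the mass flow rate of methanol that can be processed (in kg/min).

ṁ = 203 kg/min

Δh = 2.53×(64.7−48.7) + 1100 + 1.40×(99.4−64.7) = 1189.1 kJ/kg
Q = 4020 kJ/s = 4020 kJ/s = 241200 kJ/min
ṁ = Q/Δh = 241200 / 1189.1 = 202.85 kg/min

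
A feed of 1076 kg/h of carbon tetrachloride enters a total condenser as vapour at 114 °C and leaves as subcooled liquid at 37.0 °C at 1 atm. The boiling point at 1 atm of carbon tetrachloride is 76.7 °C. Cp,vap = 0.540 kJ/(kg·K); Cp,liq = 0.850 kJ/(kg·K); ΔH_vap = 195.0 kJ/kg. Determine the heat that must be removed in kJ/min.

Q_c = 4460 kJ/min

vapour 114→76.7 °C: -20.142 kJ/kg
condensation at 76.7 °C: -195 kJ/kg
liquid 76.7→37.0 °C: -33.745 kJ/kg
Δh = -20.142 + -195 + -33.745 = -248.89 kJ/kg
Q = ṁ·Δh = 1076 kg/h × -248.89 kJ/kg = -267800 kJ/h
|Q| = 74.39 kW = 4463.4 kJ/min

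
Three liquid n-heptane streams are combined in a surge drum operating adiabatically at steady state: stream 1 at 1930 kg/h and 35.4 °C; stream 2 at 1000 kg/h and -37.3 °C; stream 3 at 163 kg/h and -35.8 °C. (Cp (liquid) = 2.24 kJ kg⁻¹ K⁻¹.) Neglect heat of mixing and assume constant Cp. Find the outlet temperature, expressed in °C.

No heat crosses the boundary, so H_out = H_in.
T_out = Σ ṁᵢCp,ᵢTᵢ / Σ ṁᵢCp,ᵢ
      = 56418 / 6928.3 = 8.1431 °C

T_out = 8.14 °C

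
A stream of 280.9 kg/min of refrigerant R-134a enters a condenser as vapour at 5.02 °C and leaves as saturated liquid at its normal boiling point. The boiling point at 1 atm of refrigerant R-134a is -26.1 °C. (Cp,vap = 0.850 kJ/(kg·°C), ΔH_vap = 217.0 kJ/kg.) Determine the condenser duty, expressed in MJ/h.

vapour 5.02→-26.1 °C: -26.452 kJ/kg
condensation at -26.1 °C: -217 kJ/kg
Δh = -26.452 + -217 = -243.45 kJ/kg
Q = ṁ·Δh = 280.9 kg/min × -243.45 kJ/kg = -68386 kJ/min
|Q| = 1139.8 kW = 4103.1 MJ/h

Q_c = 4100 MJ/h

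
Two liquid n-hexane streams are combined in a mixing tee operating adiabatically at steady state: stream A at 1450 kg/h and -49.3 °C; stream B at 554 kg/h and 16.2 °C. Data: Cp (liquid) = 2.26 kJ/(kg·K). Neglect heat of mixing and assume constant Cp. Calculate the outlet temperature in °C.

No heat crosses the boundary, so H_out = H_in.
Σ ṁᵢCp,ᵢTᵢ = 1450×2.26×-49.3 + 554×2.26×16.2 = -141270
Σ ṁᵢCp,ᵢ = 1450×2.26 + 554×2.26 = 4529
T_out = -141270 / 4529 = -31.193 °C

T_out = -31.2 °C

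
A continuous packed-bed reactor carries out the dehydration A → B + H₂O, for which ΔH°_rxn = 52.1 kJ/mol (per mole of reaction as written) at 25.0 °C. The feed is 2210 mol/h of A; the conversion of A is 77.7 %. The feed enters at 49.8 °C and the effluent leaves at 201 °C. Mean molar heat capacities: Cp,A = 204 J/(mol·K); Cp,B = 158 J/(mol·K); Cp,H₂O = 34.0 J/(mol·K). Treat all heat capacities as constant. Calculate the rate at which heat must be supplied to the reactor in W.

Q_in = 42800 W

Extent of reaction ξ = 0.777 × 2210 = 1717.2 mol/h
Reaction term: ξ·ΔH°_rxn = 1717.2 × 52.1 = 89465 kJ/h
Sensible, feed 49.8→25 °C: -11181 kJ/h
Outlet flows (mol/h): A 492.83, B 1717.2, H₂O 1717.2
Sensible, products 25→201 °C: 75721 kJ/h
Q = ΔH = 154000 kJ/h = 42.779 kW
Heat supplied = 42779 W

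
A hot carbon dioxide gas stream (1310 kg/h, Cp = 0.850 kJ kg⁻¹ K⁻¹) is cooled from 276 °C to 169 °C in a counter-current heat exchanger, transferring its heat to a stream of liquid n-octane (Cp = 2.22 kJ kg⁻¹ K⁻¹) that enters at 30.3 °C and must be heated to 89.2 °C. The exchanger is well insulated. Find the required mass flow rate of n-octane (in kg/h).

ṁ_c = 911 kg/h

Heat released by hot stream: Q = 1310 × 0.850 × (276 − 169) = 119140 kJ/h
Energy balance on cold side (adiabatic exchanger): Q = ṁ_c·Cp_c·(T_c,out − T_c,in)
ṁ_c = 119140 / [2.22 × (89.2 − 30.3)] = 911.18 kg/h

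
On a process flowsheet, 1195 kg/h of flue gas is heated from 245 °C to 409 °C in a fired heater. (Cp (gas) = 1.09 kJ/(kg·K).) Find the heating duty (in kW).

Q = 59.3 kW

Q = ṁ·Cp·ΔT = 1195 × 1.09 × (409 − 245) = 213620 kJ/h
Converting: 213620 / 3600 s = 59.338 kW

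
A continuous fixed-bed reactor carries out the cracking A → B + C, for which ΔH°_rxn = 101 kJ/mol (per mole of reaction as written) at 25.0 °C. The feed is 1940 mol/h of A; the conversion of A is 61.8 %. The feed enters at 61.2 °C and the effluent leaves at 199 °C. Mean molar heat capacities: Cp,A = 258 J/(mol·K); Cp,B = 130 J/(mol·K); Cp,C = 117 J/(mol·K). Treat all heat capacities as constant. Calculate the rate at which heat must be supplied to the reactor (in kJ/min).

Extent of reaction ξ = 0.618 × 1940 = 1198.9 mol/h
Reaction term: ξ·ΔH°_rxn = 1198.9 × 101 = 121090 kJ/h
Sensible, feed 61.2→25 °C: -18119 kJ/h
Outlet flows (mol/h): A 741.08, B 1198.9, C 1198.9
Sensible, products 25→199 °C: 84796 kJ/h
Q = ΔH = 187770 kJ/h = 52.158 kW
Heat supplied = 3129.5 kJ/min

Q_in = 3130 kJ/min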